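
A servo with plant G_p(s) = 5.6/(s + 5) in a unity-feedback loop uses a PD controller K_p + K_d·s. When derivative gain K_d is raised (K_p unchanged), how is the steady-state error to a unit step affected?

unchanged

K_d affects only the transient (the s-coefficient); the DC loop gain, and hence e_ss, depends only on K_p.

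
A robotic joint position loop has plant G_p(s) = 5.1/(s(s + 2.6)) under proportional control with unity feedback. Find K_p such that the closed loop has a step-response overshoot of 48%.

K_p = 6.4

From %OS = 100·exp(−πζ/√(1−ζ²)) = 48%, ζ = −ln(0.48)/√(π²+ln²(0.48)) = 0.2275.
Characteristic equation s² + 2.6s + 5.1K_p = 0 gives ζ = 2.6/(2√(5.1K_p)).
Setting ζ = 0.2275: √(5.1K_p) = 2.6/(2·0.2275) = 5.714, so K_p = 32.65/5.1 = 6.4.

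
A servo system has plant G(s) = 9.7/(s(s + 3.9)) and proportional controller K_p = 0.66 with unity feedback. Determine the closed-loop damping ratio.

The closed-loop denominator is s(s+3.9) + 0.66·9.7 = s² + 3.9s + 6.402.
Matching s² + 2ζω_n s + ω_n²: ω_n = √6.402 = 2.53 rad/s and 2ζω_n = 3.9, so ζ = 3.9/(2·2.53) = 0.771.

ζ = 0.771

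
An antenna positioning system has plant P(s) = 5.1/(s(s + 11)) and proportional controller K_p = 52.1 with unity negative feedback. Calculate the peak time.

T_p = 0.205 s

Closed-loop characteristic equation: s² + 11s + 265.7 = 0, so ω_n = 16.3 rad/s and ζ = 11/(2·16.3) = 0.3374.
Damped frequency ω_d = ω_n√(1−ζ²) = 15.34 rad/s, so peak time T_p = π/ω_d = 0.205 s.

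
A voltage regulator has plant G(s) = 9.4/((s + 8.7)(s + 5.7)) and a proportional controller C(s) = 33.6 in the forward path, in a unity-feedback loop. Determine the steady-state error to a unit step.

The loop is type 0. Static position error constant K_pos = C(0)·G(0) = 33.6·0.1896 = 6.369.
Steady-state error to a unit step: e_ss = 1/(1+K_pos) = 1/7.369 = 0.136.

0.136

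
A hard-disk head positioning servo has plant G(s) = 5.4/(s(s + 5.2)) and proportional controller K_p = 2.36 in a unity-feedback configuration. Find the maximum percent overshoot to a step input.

From 1 + K_pG(s) = 0: s² + 5.2s + 12.74 = 0 ⇒ ω_n = 3.57, ζ = 0.7283.
%OS = 100·exp(−πζ/√(1−ζ²)) = 100·exp(−π·0.7283/√0.4696) = 3.55%.

3.55%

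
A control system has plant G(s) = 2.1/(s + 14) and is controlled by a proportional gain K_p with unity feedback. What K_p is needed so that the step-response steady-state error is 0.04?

For a type-0 loop with proportional control, e_ss = 1/(1 + K_p·G(0)).
G(0) = 0.15. Require 1/(1 + K_p·0.15) = 0.04, so 1 + 0.15·K_p = 25.
K_p = (25 − 1)/0.15 = 160.

K_p = 160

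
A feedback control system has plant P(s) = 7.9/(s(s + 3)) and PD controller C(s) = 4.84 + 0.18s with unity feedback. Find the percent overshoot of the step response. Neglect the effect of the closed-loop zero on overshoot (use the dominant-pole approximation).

30%

Forward path: (4.84 + 0.18s)·7.9/(s(s+3)). The closed-loop characteristic equation is s² + (3 + 7.9·0.18)s + 7.9·4.84 = 0.
That is s² + 4.422s + 38.24 = 0, so ω_n = 6.184 rad/s and ζ = 4.422/(2·6.184) = 0.3576.
%OS = 100·exp(−πζ/√(1−ζ²)) = 30%.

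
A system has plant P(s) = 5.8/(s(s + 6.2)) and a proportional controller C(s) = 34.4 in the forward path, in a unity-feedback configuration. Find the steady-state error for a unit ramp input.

0.0311

The loop has one pole at the origin (type 1). Velocity error constant K_v = lim_{s→0} s·C(s)P(s) = 34.4·5.8/6.2 = 32.18.
Steady-state error to a unit ramp: e_ss = 1/K_v = 0.0311.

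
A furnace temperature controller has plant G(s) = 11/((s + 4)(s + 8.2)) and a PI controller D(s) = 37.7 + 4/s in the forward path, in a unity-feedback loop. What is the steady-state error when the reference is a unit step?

0

The open loop D(s)G(s) has a pole at the origin (type 1), so the static position error constant is infinite and e_ss = 1/(1+∞) = 0.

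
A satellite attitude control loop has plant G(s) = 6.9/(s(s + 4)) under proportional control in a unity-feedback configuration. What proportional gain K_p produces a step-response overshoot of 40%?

From %OS = 100·exp(−πζ/√(1−ζ²)) = 40%, ζ = −ln(0.4)/√(π²+ln²(0.4)) = 0.28.
Characteristic equation s² + 4s + 6.9K_p = 0 gives ζ = 4/(2√(6.9K_p)).
Setting ζ = 0.28: √(6.9K_p) = 4/(2·0.28) = 7.143, so K_p = 51.02/6.9 = 7.39.

K_p = 7.39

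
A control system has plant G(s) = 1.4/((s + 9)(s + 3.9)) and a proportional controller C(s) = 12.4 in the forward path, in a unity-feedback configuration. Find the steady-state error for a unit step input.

The loop is type 0. Static position error constant K_pos = C(0)·G(0) = 12.4·0.03989 = 0.4946.
Steady-state error to a unit step: e_ss = 1/(1+K_pos) = 1/1.495 = 0.669.

0.669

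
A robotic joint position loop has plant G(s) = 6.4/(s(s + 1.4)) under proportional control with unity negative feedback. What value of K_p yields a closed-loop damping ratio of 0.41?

Closed-loop characteristic equation: s² + 1.4s + K_p·6.4 = 0.
So ω_n = √(6.4K_p) and 2ζω_n = 1.4, giving ζ = 1.4/(2√(6.4K_p)).
Setting ζ = 0.41: √(6.4K_p) = 1.4/(2·0.41) = 1.707, so K_p = 2.915/6.4 = 0.455.

K_p = 0.455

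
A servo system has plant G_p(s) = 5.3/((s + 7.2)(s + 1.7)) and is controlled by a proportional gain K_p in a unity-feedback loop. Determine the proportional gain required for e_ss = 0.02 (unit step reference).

The loop is type 0, so e_ss(step) = 1/(1 + K_pos) with K_pos = K_p·G_p(0).
G_p(0) = 0.433. Require 1/(1 + K_p·0.433) = 0.02, so 1 + 0.433·K_p = 50.
K_p = (50 − 1)/0.433 = 113.

K_p = 113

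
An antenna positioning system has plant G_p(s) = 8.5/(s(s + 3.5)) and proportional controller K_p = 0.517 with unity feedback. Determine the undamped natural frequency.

1 + K_p·G_p(s) = 0 gives s² + 3.5s + 4.394 = 0.
So ω_n² = 4.394 ⇒ ω_n = 2.096 rad/s, and ζ = 3.5/(2ω_n) = 0.835.

ω_n = 2.1 rad/s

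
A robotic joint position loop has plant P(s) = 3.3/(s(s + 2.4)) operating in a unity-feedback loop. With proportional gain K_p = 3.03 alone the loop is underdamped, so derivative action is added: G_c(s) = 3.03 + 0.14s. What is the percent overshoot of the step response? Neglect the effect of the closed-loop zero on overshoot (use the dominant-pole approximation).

Forward path: (3.03 + 0.14s)·3.3/(s(s+2.4)). The closed-loop characteristic equation is s² + (2.4 + 3.3·0.14)s + 3.3·3.03 = 0.
That is s² + 2.862s + 9.999 = 0, so ω_n = 3.162 rad/s and ζ = 2.862/(2·3.162) = 0.4525.
%OS = 100·exp(−πζ/√(1−ζ²)) = 20.3%.

20.3%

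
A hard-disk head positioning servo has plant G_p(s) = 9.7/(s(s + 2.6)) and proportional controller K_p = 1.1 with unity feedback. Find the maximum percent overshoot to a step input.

The closed-loop denominator s² + 2.6s + 10.67 gives ω_n = √10.67 = 3.266 and ζ = 2.6/(2ω_n) = 0.398.
%OS = 100·exp(−πζ/√(1−ζ²)) = 100·exp(−π·0.398/√0.8416) = 25.6%.

25.6%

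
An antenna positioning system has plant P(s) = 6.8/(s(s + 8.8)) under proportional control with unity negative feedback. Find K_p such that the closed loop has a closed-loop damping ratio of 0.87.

Closed-loop characteristic equation: s² + 8.8s + K_p·6.8 = 0.
So ω_n = √(6.8K_p) and 2ζω_n = 8.8, giving ζ = 8.8/(2√(6.8K_p)).
Setting ζ = 0.87: √(6.8K_p) = 8.8/(2·0.87) = 5.057, so K_p = 25.58/6.8 = 3.76.

K_p = 3.76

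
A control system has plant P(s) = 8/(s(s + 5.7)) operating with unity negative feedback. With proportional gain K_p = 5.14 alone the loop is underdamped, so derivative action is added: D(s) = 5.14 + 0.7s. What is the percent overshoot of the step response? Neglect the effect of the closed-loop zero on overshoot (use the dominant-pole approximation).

0.287%

Forward path: (5.14 + 0.7s)·8/(s(s+5.7)). The closed-loop characteristic equation is s² + (5.7 + 8·0.7)s + 8·5.14 = 0.
That is s² + 11.3s + 41.12 = 0, so ω_n = 6.412 rad/s and ζ = 11.3/(2·6.412) = 0.8811.
%OS = 100·exp(−πζ/√(1−ζ²)) = 0.287%.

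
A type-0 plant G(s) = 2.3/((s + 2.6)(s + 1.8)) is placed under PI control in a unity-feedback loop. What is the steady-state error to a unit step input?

0

The PI controller's integrator makes the forward path type 1, so e_ss to a step is zero.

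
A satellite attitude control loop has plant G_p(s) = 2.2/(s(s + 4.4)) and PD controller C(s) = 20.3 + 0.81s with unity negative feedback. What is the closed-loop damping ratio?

Forward path: (20.3 + 0.81s)·2.2/(s(s+4.4)). The closed-loop characteristic equation is s² + (4.4 + 2.2·0.81)s + 2.2·20.3 = 0.
That is s² + 6.182s + 44.66 = 0, so ω_n = 6.683 rad/s and ζ = 6.182/(2·6.683) = 0.4625.

ζ = 0.463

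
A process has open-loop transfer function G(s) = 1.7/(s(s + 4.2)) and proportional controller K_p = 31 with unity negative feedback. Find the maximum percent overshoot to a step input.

The closed-loop denominator s² + 4.2s + 52.7 gives ω_n = √52.7 = 7.259 and ζ = 4.2/(2ω_n) = 0.2893.
%OS = 100·exp(−πζ/√(1−ζ²)) = 100·exp(−π·0.2893/√0.9163) = 38.7%.

38.7%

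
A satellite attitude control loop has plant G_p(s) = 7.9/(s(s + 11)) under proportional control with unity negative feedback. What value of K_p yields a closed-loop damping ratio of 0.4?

K_p = 23.9

Closed-loop characteristic equation: s² + 11s + K_p·7.9 = 0.
So ω_n = √(7.9K_p) and 2ζω_n = 11, giving ζ = 11/(2√(7.9K_p)).
Setting ζ = 0.4: √(7.9K_p) = 11/(2·0.4) = 13.75, so K_p = 189.1/7.9 = 23.9.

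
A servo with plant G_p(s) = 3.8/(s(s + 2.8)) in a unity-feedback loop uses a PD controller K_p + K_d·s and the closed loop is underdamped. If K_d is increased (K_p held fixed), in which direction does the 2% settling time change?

decrease

Characteristic equation s² + (2.8 + 3.8K_d)s + 3.8K_p = 0: raising K_d increases ζω_n = (2.8+3.8K_d)/2 while the loop stays underdamped, so T_s ≈ 4/(ζω_n) decreases.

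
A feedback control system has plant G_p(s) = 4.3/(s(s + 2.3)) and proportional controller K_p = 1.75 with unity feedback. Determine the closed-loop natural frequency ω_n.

ω_n = 2.74 rad/s

The closed-loop denominator is s(s+2.3) + 1.75·4.3 = s² + 2.3s + 7.525.
Matching s² + 2ζω_n s + ω_n²: ω_n = √7.525 = 2.743 rad/s and 2ζω_n = 2.3, so ζ = 2.3/(2·2.743) = 0.419.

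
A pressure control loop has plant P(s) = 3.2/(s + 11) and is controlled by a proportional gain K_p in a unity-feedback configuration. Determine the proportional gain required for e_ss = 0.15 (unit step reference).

The loop is type 0, so e_ss(step) = 1/(1 + K_pos) with K_pos = K_p·P(0).
P(0) = 0.2909. Require 1/(1 + K_p·0.2909) = 0.15, so 1 + 0.2909·K_p = 6.667.
K_p = (6.667 − 1)/0.2909 = 19.5.

K_p = 19.5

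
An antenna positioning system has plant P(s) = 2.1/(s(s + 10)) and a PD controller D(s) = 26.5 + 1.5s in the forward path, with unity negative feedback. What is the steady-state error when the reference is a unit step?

0

The open loop D(s)P(s) has a pole at the origin (type 1), so the static position error constant is infinite and e_ss = 1/(1+∞) = 0.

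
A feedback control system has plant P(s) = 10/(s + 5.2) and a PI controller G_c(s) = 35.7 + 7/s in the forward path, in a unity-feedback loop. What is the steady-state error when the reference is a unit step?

The open loop G_c(s)P(s) has a pole at the origin (type 1), so the static position error constant is infinite and e_ss = 1/(1+∞) = 0.

0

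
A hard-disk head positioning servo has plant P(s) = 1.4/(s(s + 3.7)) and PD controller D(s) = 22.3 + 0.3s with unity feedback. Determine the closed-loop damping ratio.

ζ = 0.369

Forward path: (22.3 + 0.3s)·1.4/(s(s+3.7)). The closed-loop characteristic equation is s² + (3.7 + 1.4·0.3)s + 1.4·22.3 = 0.
That is s² + 4.12s + 31.22 = 0, so ω_n = 5.587 rad/s and ζ = 4.12/(2·5.587) = 0.3687.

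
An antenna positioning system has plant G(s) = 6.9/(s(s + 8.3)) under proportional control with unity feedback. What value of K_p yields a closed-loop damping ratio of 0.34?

Closed-loop characteristic equation: s² + 8.3s + K_p·6.9 = 0.
So ω_n = √(6.9K_p) and 2ζω_n = 8.3, giving ζ = 8.3/(2√(6.9K_p)).
Setting ζ = 0.34: √(6.9K_p) = 8.3/(2·0.34) = 12.21, so K_p = 149/6.9 = 21.6.

K_p = 21.6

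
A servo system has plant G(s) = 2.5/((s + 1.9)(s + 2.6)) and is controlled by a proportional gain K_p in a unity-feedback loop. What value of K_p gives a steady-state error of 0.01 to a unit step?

K_p = 196

Steady-state error for a unit step on this type-0 loop is 1/(1 + K_p·G(0)).
G(0) = 0.5061. Require 1/(1 + K_p·0.5061) = 0.01, so 1 + 0.5061·K_p = 100.
K_p = (100 − 1)/0.5061 = 196.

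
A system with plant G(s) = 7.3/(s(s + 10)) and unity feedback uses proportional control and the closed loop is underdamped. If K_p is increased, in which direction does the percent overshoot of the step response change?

Characteristic equation s² + 10s + K_p·7.3 = 0: raising K_p raises ω_n while 2ζω_n = 10 is fixed, so ζ falls and overshoot grows.

increase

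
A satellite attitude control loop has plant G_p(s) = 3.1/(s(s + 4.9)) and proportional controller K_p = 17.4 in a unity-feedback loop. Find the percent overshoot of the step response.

32.9%

From 1 + K_pG_p(s) = 0: s² + 4.9s + 53.94 = 0 ⇒ ω_n = 7.344, ζ = 0.3336.
%OS = 100·exp(−πζ/√(1−ζ²)) = 100·exp(−π·0.3336/√0.8887) = 32.9%.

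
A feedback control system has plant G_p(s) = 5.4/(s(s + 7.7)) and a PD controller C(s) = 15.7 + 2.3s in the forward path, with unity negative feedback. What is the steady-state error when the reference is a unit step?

0

The open loop C(s)G_p(s) has a pole at the origin (type 1), so the static position error constant is infinite and e_ss = 1/(1+∞) = 0.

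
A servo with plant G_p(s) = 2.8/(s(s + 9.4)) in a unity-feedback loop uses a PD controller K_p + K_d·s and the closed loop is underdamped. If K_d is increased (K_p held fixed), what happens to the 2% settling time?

Characteristic equation s² + (9.4 + 2.8K_d)s + 2.8K_p = 0: raising K_d increases ζω_n = (9.4+2.8K_d)/2 while the loop stays underdamped, so T_s ≈ 4/(ζω_n) decreases.

decrease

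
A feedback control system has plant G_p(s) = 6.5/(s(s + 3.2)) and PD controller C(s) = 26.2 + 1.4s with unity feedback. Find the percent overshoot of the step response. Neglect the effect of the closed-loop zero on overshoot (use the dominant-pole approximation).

Forward path: (26.2 + 1.4s)·6.5/(s(s+3.2)). The closed-loop characteristic equation is s² + (3.2 + 6.5·1.4)s + 6.5·26.2 = 0.
That is s² + 12.3s + 170.3 = 0, so ω_n = 13.05 rad/s and ζ = 12.3/(2·13.05) = 0.4713.
%OS = 100·exp(−πζ/√(1−ζ²)) = 18.7%.

18.7%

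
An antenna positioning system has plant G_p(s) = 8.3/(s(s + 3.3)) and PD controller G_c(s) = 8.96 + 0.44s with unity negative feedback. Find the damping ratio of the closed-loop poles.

Forward path: (8.96 + 0.44s)·8.3/(s(s+3.3)). The closed-loop characteristic equation is s² + (3.3 + 8.3·0.44)s + 8.3·8.96 = 0.
That is s² + 6.952s + 74.37 = 0, so ω_n = 8.624 rad/s and ζ = 6.952/(2·8.624) = 0.4031.

ζ = 0.403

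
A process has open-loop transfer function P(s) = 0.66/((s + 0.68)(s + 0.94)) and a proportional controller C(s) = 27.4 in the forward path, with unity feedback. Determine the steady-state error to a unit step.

The loop is type 0. Static position error constant K_pos = C(0)·P(0) = 27.4·1.033 = 28.29.
Steady-state error to a unit step: e_ss = 1/(1+K_pos) = 1/29.29 = 0.0341.

0.0341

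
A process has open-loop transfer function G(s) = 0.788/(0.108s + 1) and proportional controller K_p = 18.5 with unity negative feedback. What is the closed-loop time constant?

τ = 0.00693 s

Closed loop: T(s) = K_p·G/(1+K_p·G) = 14.58/(0.108s + 1 + 14.58), with pole at s = −(1 + 14.58)/0.108 = −144.2.
Closed-loop time constant τ = 1/144.2 = 0.00693 s.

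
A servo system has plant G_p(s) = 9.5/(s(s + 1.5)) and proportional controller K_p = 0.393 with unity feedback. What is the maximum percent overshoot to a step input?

26.6%

From 1 + K_pG_p(s) = 0: s² + 1.5s + 3.734 = 0 ⇒ ω_n = 1.932, ζ = 0.3882.
%OS = 100·exp(−πζ/√(1−ζ²)) = 100·exp(−π·0.3882/√0.8493) = 26.6%.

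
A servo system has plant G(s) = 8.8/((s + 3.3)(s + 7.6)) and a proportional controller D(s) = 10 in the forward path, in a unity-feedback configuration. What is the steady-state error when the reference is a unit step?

The loop is type 0. Static position error constant K_pos = D(0)·G(0) = 10·0.3509 = 3.509.
Steady-state error to a unit step: e_ss = 1/(1+K_pos) = 1/4.509 = 0.222.

0.222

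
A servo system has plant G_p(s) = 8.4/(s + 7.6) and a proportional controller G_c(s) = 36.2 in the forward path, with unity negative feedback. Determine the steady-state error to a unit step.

The loop is type 0. Static position error constant K_pos = G_c(0)·G_p(0) = 36.2·1.105 = 40.01.
Steady-state error to a unit step: e_ss = 1/(1+K_pos) = 1/41.01 = 0.0244.

0.0244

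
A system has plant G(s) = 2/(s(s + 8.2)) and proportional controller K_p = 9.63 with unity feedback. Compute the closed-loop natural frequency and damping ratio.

1 + K_p·G(s) = 0 gives s² + 8.2s + 19.26 = 0.
So ω_n² = 19.26 ⇒ ω_n = 4.389 rad/s, and ζ = 8.2/(2ω_n) = 0.934.

ω_n = 4.39 rad/s, ζ = 0.934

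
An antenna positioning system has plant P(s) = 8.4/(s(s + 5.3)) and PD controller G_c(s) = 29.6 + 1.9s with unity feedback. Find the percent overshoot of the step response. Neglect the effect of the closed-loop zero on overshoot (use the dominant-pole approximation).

5.68%

Forward path: (29.6 + 1.9s)·8.4/(s(s+5.3)). The closed-loop characteristic equation is s² + (5.3 + 8.4·1.9)s + 8.4·29.6 = 0.
That is s² + 21.26s + 248.6 = 0, so ω_n = 15.77 rad/s and ζ = 21.26/(2·15.77) = 0.6741.
%OS = 100·exp(−πζ/√(1−ζ²)) = 5.68%.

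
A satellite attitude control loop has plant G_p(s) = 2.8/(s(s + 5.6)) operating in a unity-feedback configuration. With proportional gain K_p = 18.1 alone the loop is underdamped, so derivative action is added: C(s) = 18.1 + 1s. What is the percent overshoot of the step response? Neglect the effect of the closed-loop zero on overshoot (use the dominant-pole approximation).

Forward path: (18.1 + 1s)·2.8/(s(s+5.6)). The closed-loop characteristic equation is s² + (5.6 + 2.8·1)s + 2.8·18.1 = 0.
That is s² + 8.4s + 50.68 = 0, so ω_n = 7.119 rad/s and ζ = 8.4/(2·7.119) = 0.59.
%OS = 100·exp(−πζ/√(1−ζ²)) = 10.1%.

10.1%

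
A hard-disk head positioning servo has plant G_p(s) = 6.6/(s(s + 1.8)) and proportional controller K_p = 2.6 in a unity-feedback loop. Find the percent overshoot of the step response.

From 1 + K_pG_p(s) = 0: s² + 1.8s + 17.16 = 0 ⇒ ω_n = 4.142, ζ = 0.2173.
%OS = 100·exp(−πζ/√(1−ζ²)) = 100·exp(−π·0.2173/√0.9528) = 49.7%.

49.7%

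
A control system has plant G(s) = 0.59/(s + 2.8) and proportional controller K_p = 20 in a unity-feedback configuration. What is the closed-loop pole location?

s = -14.6

Closed-loop transfer function: T(s) = K_p·G(s)/(1 + K_p·G(s)) = 11.8/(s + 2.8 + 11.8) = 11.8/(s + 14.6).
The closed-loop pole is at s = −14.6.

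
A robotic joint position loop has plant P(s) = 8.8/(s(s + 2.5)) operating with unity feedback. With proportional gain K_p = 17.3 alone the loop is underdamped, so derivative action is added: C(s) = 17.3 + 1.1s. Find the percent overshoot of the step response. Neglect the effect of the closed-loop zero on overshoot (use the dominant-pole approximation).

16.8%

Forward path: (17.3 + 1.1s)·8.8/(s(s+2.5)). The closed-loop characteristic equation is s² + (2.5 + 8.8·1.1)s + 8.8·17.3 = 0.
That is s² + 12.18s + 152.2 = 0, so ω_n = 12.34 rad/s and ζ = 12.18/(2·12.34) = 0.4936.
%OS = 100·exp(−πζ/√(1−ζ²)) = 16.8%.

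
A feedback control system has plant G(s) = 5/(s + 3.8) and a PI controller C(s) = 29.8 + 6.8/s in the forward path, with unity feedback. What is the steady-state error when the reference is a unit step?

0

The open loop C(s)G(s) has a pole at the origin (type 1), so the static position error constant is infinite and e_ss = 1/(1+∞) = 0.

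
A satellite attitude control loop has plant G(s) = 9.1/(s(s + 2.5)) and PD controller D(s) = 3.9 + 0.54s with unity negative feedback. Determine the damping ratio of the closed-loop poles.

ζ = 0.622

Forward path: (3.9 + 0.54s)·9.1/(s(s+2.5)). The closed-loop characteristic equation is s² + (2.5 + 9.1·0.54)s + 9.1·3.9 = 0.
That is s² + 7.414s + 35.49 = 0, so ω_n = 5.957 rad/s and ζ = 7.414/(2·5.957) = 0.6223.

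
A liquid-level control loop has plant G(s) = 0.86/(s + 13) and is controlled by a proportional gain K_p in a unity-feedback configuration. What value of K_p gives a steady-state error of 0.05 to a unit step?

Steady-state error for a unit step on this type-0 loop is 1/(1 + K_p·G(0)).
G(0) = 0.06615. Require 1/(1 + K_p·0.06615) = 0.05, so 1 + 0.06615·K_p = 20.
K_p = (20 − 1)/0.06615 = 287.

K_p = 287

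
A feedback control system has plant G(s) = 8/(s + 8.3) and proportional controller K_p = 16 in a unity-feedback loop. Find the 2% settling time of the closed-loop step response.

T_s ≈ 0.0293 s

Closed-loop transfer function: T(s) = K_p·G(s)/(1 + K_p·G(s)) = 128/(s + 8.3 + 128) = 128/(s + 136.3).
Time constant τ = 1/136.3 = 0.007337 s, so the 2% settling time is about 4τ = 0.0293 s.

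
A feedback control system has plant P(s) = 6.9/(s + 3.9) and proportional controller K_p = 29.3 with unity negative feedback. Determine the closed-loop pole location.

Closed-loop transfer function: T(s) = K_p·P(s)/(1 + K_p·P(s)) = 202.2/(s + 3.9 + 202.2) = 202.2/(s + 206.1).
The closed-loop pole is at s = −206.1.

s = -206.1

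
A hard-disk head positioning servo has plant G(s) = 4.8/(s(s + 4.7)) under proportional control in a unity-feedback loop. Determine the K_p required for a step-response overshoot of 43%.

From %OS = 100·exp(−πζ/√(1−ζ²)) = 43%, ζ = −ln(0.43)/√(π²+ln²(0.43)) = 0.2594.
Characteristic equation s² + 4.7s + 4.8K_p = 0 gives ζ = 4.7/(2√(4.8K_p)).
Setting ζ = 0.2594: √(4.8K_p) = 4.7/(2·0.2594) = 9.058, so K_p = 82.04/4.8 = 17.1.

K_p = 17.1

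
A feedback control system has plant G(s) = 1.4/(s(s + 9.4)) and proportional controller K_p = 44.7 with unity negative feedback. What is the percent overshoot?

9.82%

The closed-loop denominator s² + 9.4s + 62.58 gives ω_n = √62.58 = 7.911 and ζ = 9.4/(2ω_n) = 0.5941.
%OS = 100·exp(−πζ/√(1−ζ²)) = 100·exp(−π·0.5941/√0.647) = 9.82%.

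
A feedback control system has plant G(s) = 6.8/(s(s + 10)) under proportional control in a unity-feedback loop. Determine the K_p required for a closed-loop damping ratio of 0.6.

K_p = 10.2

Closed-loop characteristic equation: s² + 10s + K_p·6.8 = 0.
So ω_n = √(6.8K_p) and 2ζω_n = 10, giving ζ = 10/(2√(6.8K_p)).
Setting ζ = 0.6: √(6.8K_p) = 10/(2·0.6) = 8.333, so K_p = 69.44/6.8 = 10.2.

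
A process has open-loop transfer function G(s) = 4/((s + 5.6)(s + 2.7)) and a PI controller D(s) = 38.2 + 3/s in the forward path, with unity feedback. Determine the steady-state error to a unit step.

0

The open loop D(s)G(s) has a pole at the origin (type 1), so the static position error constant is infinite and e_ss = 1/(1+∞) = 0.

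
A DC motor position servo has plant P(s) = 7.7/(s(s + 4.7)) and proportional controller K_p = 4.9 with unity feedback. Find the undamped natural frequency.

1 + K_p·P(s) = 0 gives s² + 4.7s + 37.73 = 0.
So ω_n² = 37.73 ⇒ ω_n = 6.142 rad/s, and ζ = 4.7/(2ω_n) = 0.383.

ω_n = 6.14 rad/s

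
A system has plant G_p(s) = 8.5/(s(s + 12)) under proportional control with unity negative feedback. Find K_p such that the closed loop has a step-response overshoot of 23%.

K_p = 23.6

From %OS = 100·exp(−πζ/√(1−ζ²)) = 23%, ζ = −ln(0.23)/√(π²+ln²(0.23)) = 0.4237.
Characteristic equation s² + 12s + 8.5K_p = 0 gives ζ = 12/(2√(8.5K_p)).
Setting ζ = 0.4237: √(8.5K_p) = 12/(2·0.4237) = 14.16, so K_p = 200.5/8.5 = 23.6.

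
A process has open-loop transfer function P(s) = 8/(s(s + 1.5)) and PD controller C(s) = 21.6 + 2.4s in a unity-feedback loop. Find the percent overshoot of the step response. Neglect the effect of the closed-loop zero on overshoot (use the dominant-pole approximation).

Forward path: (21.6 + 2.4s)·8/(s(s+1.5)). The closed-loop characteristic equation is s² + (1.5 + 8·2.4)s + 8·21.6 = 0.
That is s² + 20.7s + 172.8 = 0, so ω_n = 13.15 rad/s and ζ = 20.7/(2·13.15) = 0.7874.
%OS = 100·exp(−πζ/√(1−ζ²)) = 1.81%.

1.81%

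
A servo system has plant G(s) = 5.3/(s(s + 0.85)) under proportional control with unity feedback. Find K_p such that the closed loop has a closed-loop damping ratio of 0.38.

K_p = 0.236

Closed-loop characteristic equation: s² + 0.85s + K_p·5.3 = 0.
So ω_n = √(5.3K_p) and 2ζω_n = 0.85, giving ζ = 0.85/(2√(5.3K_p)).
Setting ζ = 0.38: √(5.3K_p) = 0.85/(2·0.38) = 1.118, so K_p = 1.251/5.3 = 0.236.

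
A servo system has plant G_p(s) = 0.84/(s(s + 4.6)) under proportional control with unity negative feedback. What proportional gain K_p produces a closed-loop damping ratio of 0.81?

Closed-loop characteristic equation: s² + 4.6s + K_p·0.84 = 0.
So ω_n = √(0.84K_p) and 2ζω_n = 4.6, giving ζ = 4.6/(2√(0.84K_p)).
Setting ζ = 0.81: √(0.84K_p) = 4.6/(2·0.81) = 2.84, so K_p = 8.063/0.84 = 9.6.

K_p = 9.6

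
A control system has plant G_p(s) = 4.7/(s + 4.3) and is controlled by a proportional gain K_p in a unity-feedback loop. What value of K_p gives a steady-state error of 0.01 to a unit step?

K_p = 90.6

Steady-state error for a unit step on this type-0 loop is 1/(1 + K_p·G_p(0)).
G_p(0) = 1.093. Require 1/(1 + K_p·1.093) = 0.01, so 1 + 1.093·K_p = 100.
K_p = (100 − 1)/1.093 = 90.6.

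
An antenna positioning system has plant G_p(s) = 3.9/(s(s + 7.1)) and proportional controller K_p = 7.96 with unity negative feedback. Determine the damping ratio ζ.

ζ = 0.637

1 + K_p·G_p(s) = 0 gives s² + 7.1s + 31.04 = 0.
Matching s² + 2ζω_n s + ω_n²: ω_n = √31.04 = 5.572 rad/s and 2ζω_n = 7.1, so ζ = 7.1/(2·5.572) = 0.637.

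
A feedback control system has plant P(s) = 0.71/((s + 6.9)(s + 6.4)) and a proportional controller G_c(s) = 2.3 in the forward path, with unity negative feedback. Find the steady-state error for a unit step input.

The loop is type 0. Static position error constant K_pos = G_c(0)·P(0) = 2.3·0.01608 = 0.03698.
Steady-state error to a unit step: e_ss = 1/(1+K_pos) = 1/1.037 = 0.964.

0.964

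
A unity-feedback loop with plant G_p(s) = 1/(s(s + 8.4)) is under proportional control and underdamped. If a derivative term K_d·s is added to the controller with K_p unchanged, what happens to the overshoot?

decrease

The derivative term adds K·K_d to the s-coefficient of the characteristic equation, raising 2ζω_n while ω_n is unchanged; ζ increases, so overshoot decreases.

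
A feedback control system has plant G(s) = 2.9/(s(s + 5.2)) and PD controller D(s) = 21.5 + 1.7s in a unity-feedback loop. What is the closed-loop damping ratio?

Forward path: (21.5 + 1.7s)·2.9/(s(s+5.2)). The closed-loop characteristic equation is s² + (5.2 + 2.9·1.7)s + 2.9·21.5 = 0.
That is s² + 10.13s + 62.35 = 0, so ω_n = 7.896 rad/s and ζ = 10.13/(2·7.896) = 0.6414.

ζ = 0.641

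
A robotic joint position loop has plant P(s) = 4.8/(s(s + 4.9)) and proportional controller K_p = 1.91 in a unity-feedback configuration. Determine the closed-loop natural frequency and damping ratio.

With unity feedback the closed-loop characteristic equation is s² + 4.9s + 1.91·4.8 = s² + 4.9s + 9.168 = 0.
So ω_n² = 9.168 ⇒ ω_n = 3.028 rad/s, and ζ = 4.9/(2ω_n) = 0.809.

ω_n = 3.03 rad/s, ζ = 0.809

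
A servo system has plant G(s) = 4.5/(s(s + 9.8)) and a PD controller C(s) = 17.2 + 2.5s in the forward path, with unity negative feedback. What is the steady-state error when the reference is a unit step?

0

The open loop C(s)G(s) has a pole at the origin (type 1), so the static position error constant is infinite and e_ss = 1/(1+∞) = 0.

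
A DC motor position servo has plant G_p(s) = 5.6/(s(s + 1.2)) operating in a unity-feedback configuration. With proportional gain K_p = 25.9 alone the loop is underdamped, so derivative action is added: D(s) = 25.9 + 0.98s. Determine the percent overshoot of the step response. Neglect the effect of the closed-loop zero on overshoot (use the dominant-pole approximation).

40.3%

Forward path: (25.9 + 0.98s)·5.6/(s(s+1.2)). The closed-loop characteristic equation is s² + (1.2 + 5.6·0.98)s + 5.6·25.9 = 0.
That is s² + 6.688s + 145 = 0, so ω_n = 12.04 rad/s and ζ = 6.688/(2·12.04) = 0.2777.
%OS = 100·exp(−πζ/√(1−ζ²)) = 40.3%.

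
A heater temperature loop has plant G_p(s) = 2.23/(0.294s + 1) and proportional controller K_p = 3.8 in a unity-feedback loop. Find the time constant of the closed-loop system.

τ = 0.031 s

Closed loop: T(s) = K_p·G_p/(1+K_p·G_p) = 8.474/(0.294s + 1 + 8.474), with pole at s = −(1 + 8.474)/0.294 = −32.22.
Closed-loop time constant τ = 1/32.22 = 0.031 s.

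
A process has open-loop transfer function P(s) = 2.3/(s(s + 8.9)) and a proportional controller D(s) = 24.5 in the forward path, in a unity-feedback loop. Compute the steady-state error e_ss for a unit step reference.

0

The open loop D(s)P(s) has a pole at the origin (type 1), so the static position error constant is infinite and e_ss = 1/(1+∞) = 0.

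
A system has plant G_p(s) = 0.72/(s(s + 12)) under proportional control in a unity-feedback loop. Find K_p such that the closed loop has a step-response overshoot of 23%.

K_p = 278

From %OS = 100·exp(−πζ/√(1−ζ²)) = 23%, ζ = −ln(0.23)/√(π²+ln²(0.23)) = 0.4237.
Characteristic equation s² + 12s + 0.72K_p = 0 gives ζ = 12/(2√(0.72K_p)).
Setting ζ = 0.4237: √(0.72K_p) = 12/(2·0.4237) = 14.16, so K_p = 200.5/0.72 = 278.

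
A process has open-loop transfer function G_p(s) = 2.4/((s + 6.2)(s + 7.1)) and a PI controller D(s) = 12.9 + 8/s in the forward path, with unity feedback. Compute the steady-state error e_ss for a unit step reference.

The open loop D(s)G_p(s) has a pole at the origin (type 1), so the static position error constant is infinite and e_ss = 1/(1+∞) = 0.

0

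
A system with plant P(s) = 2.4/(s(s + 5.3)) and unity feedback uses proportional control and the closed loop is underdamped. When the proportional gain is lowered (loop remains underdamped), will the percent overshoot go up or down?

decrease

ζ = 5.3/(2√(2.4K_p)) rises as K_p falls; higher damping means less overshoot.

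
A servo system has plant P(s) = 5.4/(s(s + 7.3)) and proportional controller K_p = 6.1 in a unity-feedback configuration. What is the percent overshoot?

7.51%

From 1 + K_pP(s) = 0: s² + 7.3s + 32.94 = 0 ⇒ ω_n = 5.739, ζ = 0.636.
%OS = 100·exp(−πζ/√(1−ζ²)) = 100·exp(−π·0.636/√0.5956) = 7.51%.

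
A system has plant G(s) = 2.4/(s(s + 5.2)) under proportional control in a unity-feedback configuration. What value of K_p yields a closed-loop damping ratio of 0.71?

K_p = 5.59

Closed-loop characteristic equation: s² + 5.2s + K_p·2.4 = 0.
So ω_n = √(2.4K_p) and 2ζω_n = 5.2, giving ζ = 5.2/(2√(2.4K_p)).
Setting ζ = 0.71: √(2.4K_p) = 5.2/(2·0.71) = 3.662, so K_p = 13.41/2.4 = 5.59.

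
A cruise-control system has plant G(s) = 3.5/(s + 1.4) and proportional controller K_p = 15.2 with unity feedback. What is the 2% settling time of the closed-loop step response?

Closed-loop transfer function: T(s) = K_p·G(s)/(1 + K_p·G(s)) = 53.2/(s + 1.4 + 53.2) = 53.2/(s + 54.6).
Time constant τ = 1/54.6 = 0.01832 s, so the 2% settling time is about 4τ = 0.0733 s.

T_s ≈ 0.0733 s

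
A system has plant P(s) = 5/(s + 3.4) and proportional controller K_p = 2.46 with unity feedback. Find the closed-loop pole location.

Closed-loop transfer function: T(s) = K_p·P(s)/(1 + K_p·P(s)) = 12.3/(s + 3.4 + 12.3) = 12.3/(s + 15.7).
The closed-loop pole is at s = −15.7.

s = -15.7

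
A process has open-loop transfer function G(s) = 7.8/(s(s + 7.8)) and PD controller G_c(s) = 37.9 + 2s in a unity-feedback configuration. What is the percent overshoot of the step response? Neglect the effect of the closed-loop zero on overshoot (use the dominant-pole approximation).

5.41%

Forward path: (37.9 + 2s)·7.8/(s(s+7.8)). The closed-loop characteristic equation is s² + (7.8 + 7.8·2)s + 7.8·37.9 = 0.
That is s² + 23.4s + 295.6 = 0, so ω_n = 17.19 rad/s and ζ = 23.4/(2·17.19) = 0.6805.
%OS = 100·exp(−πζ/√(1−ζ²)) = 5.41%.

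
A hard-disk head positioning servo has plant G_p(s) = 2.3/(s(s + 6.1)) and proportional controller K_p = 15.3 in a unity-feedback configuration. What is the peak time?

Closed-loop characteristic equation: s² + 6.1s + 35.19 = 0, so ω_n = 5.932 rad/s and ζ = 6.1/(2·5.932) = 0.5142.
Damped frequency ω_d = ω_n√(1−ζ²) = 5.088 rad/s, so peak time T_p = π/ω_d = 0.617 s.

T_p = 0.617 s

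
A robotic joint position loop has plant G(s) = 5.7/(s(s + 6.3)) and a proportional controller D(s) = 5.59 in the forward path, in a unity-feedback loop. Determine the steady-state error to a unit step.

0

The open loop D(s)G(s) has a pole at the origin (type 1), so the static position error constant is infinite and e_ss = 1/(1+∞) = 0.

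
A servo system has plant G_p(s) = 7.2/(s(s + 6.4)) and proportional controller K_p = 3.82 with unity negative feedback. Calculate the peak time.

T_p = 0.756 s

From 1 + K_pG_p(s) = 0: s² + 6.4s + 27.5 = 0 ⇒ ω_n = 5.244, ζ = 0.6102.
Damped frequency ω_d = ω_n√(1−ζ²) = 4.155 rad/s, so peak time T_p = π/ω_d = 0.756 s.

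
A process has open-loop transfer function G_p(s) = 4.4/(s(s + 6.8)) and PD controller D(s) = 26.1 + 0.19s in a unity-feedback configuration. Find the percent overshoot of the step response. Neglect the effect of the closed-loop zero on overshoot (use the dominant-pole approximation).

Forward path: (26.1 + 0.19s)·4.4/(s(s+6.8)). The closed-loop characteristic equation is s² + (6.8 + 4.4·0.19)s + 4.4·26.1 = 0.
That is s² + 7.636s + 114.8 = 0, so ω_n = 10.72 rad/s and ζ = 7.636/(2·10.72) = 0.3563.
%OS = 100·exp(−πζ/√(1−ζ²)) = 30.2%.

30.2%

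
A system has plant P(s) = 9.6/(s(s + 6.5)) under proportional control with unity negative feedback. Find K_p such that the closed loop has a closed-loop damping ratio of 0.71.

Closed-loop characteristic equation: s² + 6.5s + K_p·9.6 = 0.
So ω_n = √(9.6K_p) and 2ζω_n = 6.5, giving ζ = 6.5/(2√(9.6K_p)).
Setting ζ = 0.71: √(9.6K_p) = 6.5/(2·0.71) = 4.577, so K_p = 20.95/9.6 = 2.18.

K_p = 2.18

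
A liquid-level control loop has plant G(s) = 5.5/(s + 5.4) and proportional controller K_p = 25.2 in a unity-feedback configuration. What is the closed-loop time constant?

Closed-loop transfer function: T(s) = K_p·G(s)/(1 + K_p·G(s)) = 138.6/(s + 5.4 + 138.6) = 138.6/(s + 144).
Time constant τ = 1/144 = 0.00694 s.

τ = 0.00694 s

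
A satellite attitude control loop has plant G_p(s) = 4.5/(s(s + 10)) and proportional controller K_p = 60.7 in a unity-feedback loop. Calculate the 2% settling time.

The closed-loop denominator s² + 10s + 273.2 gives ω_n = √273.2 = 16.53 and ζ = 10/(2ω_n) = 0.3025.
2% settling time T_s ≈ 4/(ζω_n) = 4/5 = 0.8 s.

T_s ≈ 0.8 s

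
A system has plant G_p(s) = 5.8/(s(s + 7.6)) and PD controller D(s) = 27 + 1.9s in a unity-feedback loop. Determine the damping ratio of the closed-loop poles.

Forward path: (27 + 1.9s)·5.8/(s(s+7.6)). The closed-loop characteristic equation is s² + (7.6 + 5.8·1.9)s + 5.8·27 = 0.
That is s² + 18.62s + 156.6 = 0, so ω_n = 12.51 rad/s and ζ = 18.62/(2·12.51) = 0.744.

ζ = 0.744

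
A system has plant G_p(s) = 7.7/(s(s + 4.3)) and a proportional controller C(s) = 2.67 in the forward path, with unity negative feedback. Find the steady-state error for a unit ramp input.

The loop has one pole at the origin (type 1). Velocity error constant K_v = lim_{s→0} s·C(s)G_p(s) = 2.67·7.7/4.3 = 4.781.
Steady-state error to a unit ramp: e_ss = 1/K_v = 0.209.

0.209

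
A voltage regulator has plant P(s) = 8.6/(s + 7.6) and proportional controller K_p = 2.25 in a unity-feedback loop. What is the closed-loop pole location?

s = -26.95

Closed-loop transfer function: T(s) = K_p·P(s)/(1 + K_p·P(s)) = 19.35/(s + 7.6 + 19.35) = 19.35/(s + 26.95).
The closed-loop pole is at s = −26.95.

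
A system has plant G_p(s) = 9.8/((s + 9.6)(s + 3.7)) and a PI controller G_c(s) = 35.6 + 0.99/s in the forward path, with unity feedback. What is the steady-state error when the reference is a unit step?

The open loop G_c(s)G_p(s) has a pole at the origin (type 1), so the static position error constant is infinite and e_ss = 1/(1+∞) = 0.

0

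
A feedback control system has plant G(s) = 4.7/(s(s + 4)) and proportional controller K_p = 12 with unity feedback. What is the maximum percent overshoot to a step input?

The closed-loop denominator s² + 4s + 56.4 gives ω_n = √56.4 = 7.51 and ζ = 4/(2ω_n) = 0.2663.
%OS = 100·exp(−πζ/√(1−ζ²)) = 100·exp(−π·0.2663/√0.9291) = 42%.

42%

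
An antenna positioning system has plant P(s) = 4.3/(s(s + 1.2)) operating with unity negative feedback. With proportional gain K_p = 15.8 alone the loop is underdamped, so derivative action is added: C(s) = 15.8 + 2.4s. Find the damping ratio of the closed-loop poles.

ζ = 0.699

Forward path: (15.8 + 2.4s)·4.3/(s(s+1.2)). The closed-loop characteristic equation is s² + (1.2 + 4.3·2.4)s + 4.3·15.8 = 0.
That is s² + 11.52s + 67.94 = 0, so ω_n = 8.243 rad/s and ζ = 11.52/(2·8.243) = 0.6988.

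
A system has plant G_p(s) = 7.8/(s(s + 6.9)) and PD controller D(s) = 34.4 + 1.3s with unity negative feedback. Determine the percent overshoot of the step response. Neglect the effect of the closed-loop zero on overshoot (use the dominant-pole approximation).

Forward path: (34.4 + 1.3s)·7.8/(s(s+6.9)). The closed-loop characteristic equation is s² + (6.9 + 7.8·1.3)s + 7.8·34.4 = 0.
That is s² + 17.04s + 268.3 = 0, so ω_n = 16.38 rad/s and ζ = 17.04/(2·16.38) = 0.5201.
%OS = 100·exp(−πζ/√(1−ζ²)) = 14.8%.

14.8%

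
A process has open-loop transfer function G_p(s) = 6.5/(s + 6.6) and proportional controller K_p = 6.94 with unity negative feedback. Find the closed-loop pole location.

Closed-loop transfer function: T(s) = K_p·G_p(s)/(1 + K_p·G_p(s)) = 45.11/(s + 6.6 + 45.11) = 45.11/(s + 51.71).
The closed-loop pole is at s = −51.71.

s = -51.71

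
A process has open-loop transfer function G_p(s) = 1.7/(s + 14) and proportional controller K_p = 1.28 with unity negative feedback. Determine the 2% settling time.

T_s ≈ 0.247 s

Closed-loop transfer function: T(s) = K_p·G_p(s)/(1 + K_p·G_p(s)) = 2.176/(s + 14 + 2.176) = 2.176/(s + 16.18).
Time constant τ = 1/16.18 = 0.06182 s, so the 2% settling time is about 4τ = 0.247 s.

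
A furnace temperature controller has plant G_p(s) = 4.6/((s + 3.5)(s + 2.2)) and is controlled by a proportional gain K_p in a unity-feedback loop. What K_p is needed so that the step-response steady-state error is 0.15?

K_p = 9.49

Steady-state error for a unit step on this type-0 loop is 1/(1 + K_p·G_p(0)).
G_p(0) = 0.5974. Require 1/(1 + K_p·0.5974) = 0.15, so 1 + 0.5974·K_p = 6.667.
K_p = (6.667 − 1)/0.5974 = 9.49.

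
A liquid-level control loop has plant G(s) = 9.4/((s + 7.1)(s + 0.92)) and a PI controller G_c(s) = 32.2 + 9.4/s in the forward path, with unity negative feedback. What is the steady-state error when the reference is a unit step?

The open loop G_c(s)G(s) has a pole at the origin (type 1), so the static position error constant is infinite and e_ss = 1/(1+∞) = 0.

0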